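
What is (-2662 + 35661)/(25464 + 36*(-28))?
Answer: 32999/24456 ≈ 1.3493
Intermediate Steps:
(-2662 + 35661)/(25464 + 36*(-28)) = 32999/(25464 - 1008) = 32999/24456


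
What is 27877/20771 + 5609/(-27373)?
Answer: 646572582/568564583 ≈ 1.1372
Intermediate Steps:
27877/20771 + 5609/(-27373) = 27877*(1/20771) + 5609*(-1/27373) = 27877/20771 - 5609/27373 = 646572582/568564583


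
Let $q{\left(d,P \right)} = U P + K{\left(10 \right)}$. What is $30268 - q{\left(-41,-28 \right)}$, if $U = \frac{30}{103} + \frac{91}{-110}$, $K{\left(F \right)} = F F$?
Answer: $\frac{170816698}{5665} \approx 30153.0$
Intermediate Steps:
$K{\left(F \right)} = F^{2}$
$U = - \frac{6073}{11330}$ ($U = 30 \cdot \frac{1}{103} + 91 \left(- \frac{1}{110}\right) = \frac{30}{103} - \frac{91}{110} = - \frac{6073}{11330} \approx -0.53601$)
$q{\left(d,P \right)} = 100 - \frac{6073 P}{11330}$ ($q{\left(d,P \right)} = - \frac{6073 P}{11330} + 10^{2} = - \frac{6073 P}{11330} + 100 = 100 - \frac{6073 P}{11330}$)
$30268 - q{\left(-41,-28 \right)} = 30268 - \left(100 - - \frac{85022}{5665}\right) = 30268 - \left(100 + \frac{85022}{5665}\right) = 30268 - \frac{651522}{5665} = \frac{170816698}{5665}$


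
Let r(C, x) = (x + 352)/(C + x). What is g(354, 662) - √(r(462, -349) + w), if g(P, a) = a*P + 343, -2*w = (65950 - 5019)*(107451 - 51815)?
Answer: 234691 - I*√21643181206763/113 ≈ 2.3469e+5 - 41170.0*I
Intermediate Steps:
r(C, x) = (352 + x)/(C + x)
w = -1694978558 (w = -(65950 - 5019)*(107451 - 51815)/2 = -60931*55636/2 = -½*3389957116 = -1694978558)
g(P, a) = 343 + P*a (g(P, a) = P*a + 343 = 343 + P*a)
g(354, 662) - √(r(462, -349) + w) = (343 + 354*662) - √((352 - 349)/(462 - 349) - 1694978558) = (343 + 234348) - √(3/113 - 1694978558) = 234691 - √((1/113)*3 - 1694978558) = 234691 - √(3/113 - 1694978558) = 234691 - √(-191532577051/113) = 234691 - I*√21643181206763/113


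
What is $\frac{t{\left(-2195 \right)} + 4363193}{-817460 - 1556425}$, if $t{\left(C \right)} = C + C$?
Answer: $- \frac{4358803}{2373885} \approx -1.8361$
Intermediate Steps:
$t{\left(C \right)} = 2 C$
$\frac{t{\left(-2195 \right)} + 4363193}{-817460 - 1556425} = \frac{2 \left(-2195\right) + 4363193}{-817460 - 1556425} = \frac{-4390 + 4363193}{-2373885} = 4358803 \left(- \frac{1}{2373885}\right) = - \frac{4358803}{2373885}$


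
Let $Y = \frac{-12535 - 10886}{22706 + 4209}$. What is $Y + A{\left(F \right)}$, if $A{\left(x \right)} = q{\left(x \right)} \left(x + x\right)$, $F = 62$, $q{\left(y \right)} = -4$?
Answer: $- \frac{13373261}{26915} \approx -496.87$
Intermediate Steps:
$Y = - \frac{23421}{26915} \approx -0.87018$
$A{\left(x \right)} = - 8 x$ ($A{\left(x \right)} = - 4 \left(x + x\right) = - 4 \cdot 2 x = - 8 x$)
$Y + A{\left(F \right)} = - \frac{23421}{26915} - 496 = - \frac{13373261}{26915}$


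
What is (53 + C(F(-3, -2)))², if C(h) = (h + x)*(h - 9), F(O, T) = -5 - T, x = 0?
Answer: 7921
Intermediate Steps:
C(h) = h*(-9 + h) (C(h) = (h + 0)*(h - 9) = h*(-9 + h))
(53 + C(F(-3, -2)))² = (53 + (-5 - 1*(-2))*(-9 + (-5 - 1*(-2))))² = (53 + (-5 + 2)*(-9 + (-5 + 2)))² = (53 - 3*(-9 - 3))² = (53 - 3*(-12))² = (53 + 36)² = 89² = 7921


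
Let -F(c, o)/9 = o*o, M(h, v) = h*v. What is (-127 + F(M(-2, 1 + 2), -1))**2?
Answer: 18496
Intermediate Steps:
F(c, o) = -9*o**2 (F(c, o) = -9*o*o = -9*o**2)
(-127 + F(M(-2, 1 + 2), -1))**2 = (-127 - 9*(-1)**2)**2 = (-127 - 9*1)**2 = (-127 - 9)**2 = (-136)**2 = 18496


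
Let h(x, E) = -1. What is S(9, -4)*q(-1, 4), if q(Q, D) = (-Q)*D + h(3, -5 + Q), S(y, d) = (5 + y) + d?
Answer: 30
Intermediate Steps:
S(y, d) = 5 + d + y
q(Q, D) = -1 - D*Q (q(Q, D) = (-Q)*D - 1 = -D*Q - 1 = -1 - D*Q)
S(9, -4)*q(-1, 4) = (5 - 4 + 9)*(-1 - 1*4*(-1)) = 10*(-1 + 4) = 10*3 = 30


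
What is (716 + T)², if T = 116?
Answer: 692224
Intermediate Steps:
(716 + T)² = (716 + 116)² = 832² = 692224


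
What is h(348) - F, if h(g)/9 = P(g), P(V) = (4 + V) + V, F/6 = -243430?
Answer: 1466880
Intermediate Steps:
F = -1460580 (F = 6*(-243430) = -1460580)
P(V) = 4 + 2*V
h(g) = 36 + 18*g (h(g) = 9*(4 + 2*g) = 36 + 18*g)
h(348) - F = (36 + 18*348) - 1*(-1460580) = (36 + 6264) + 1460580 = 6300 + 1460580 = 1466880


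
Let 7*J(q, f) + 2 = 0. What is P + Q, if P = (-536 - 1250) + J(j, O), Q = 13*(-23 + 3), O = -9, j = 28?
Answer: -14324/7 ≈ -2046.3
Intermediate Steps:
Q = -260 (Q = 13*(-20) = -260)
J(q, f) = -2/7 (J(q, f) = -2/7 + (⅐)*0 = -2/7 + 0 = -2/7)
P = -12504/7 (P = (-536 - 1250) - 2/7 = -1786 - 2/7 = -12504/7 ≈ -1786.3)
P + Q = -12504/7 - 260 = -14324/7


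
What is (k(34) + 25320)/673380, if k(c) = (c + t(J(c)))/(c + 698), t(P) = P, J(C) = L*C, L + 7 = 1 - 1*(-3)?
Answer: 4633543/123228540 ≈ 0.037601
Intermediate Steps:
L = -3 (L = -7 + (1 - 1*(-3)) = -7 + (1 + 3) = -7 + 4 = -3)
J(C) = -3*C
k(c) = -2*c/(698 + c) (k(c) = (c - 3*c)/(c + 698) = (-2*c)/(698 + c) = -2*c/(698 + c))
(k(34) + 25320)/673380 = (-2*34/(698 + 34) + 25320)/673380 = (-2*34/732 + 25320)*(1/673380) = (-2*34*1/732 + 25320)*(1/673380) = (-17/183 + 25320)*(1/673380) = (4633543/183)*(1/673380) = 4633543/123228540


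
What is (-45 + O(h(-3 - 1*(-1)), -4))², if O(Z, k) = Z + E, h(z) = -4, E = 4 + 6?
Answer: 1521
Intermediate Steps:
E = 10
O(Z, k) = 10 + Z (O(Z, k) = Z + 10 = 10 + Z)
(-45 + O(h(-3 - 1*(-1)), -4))² = (-45 + (10 - 4))² = (-45 + 6)² = (-39)² = 1521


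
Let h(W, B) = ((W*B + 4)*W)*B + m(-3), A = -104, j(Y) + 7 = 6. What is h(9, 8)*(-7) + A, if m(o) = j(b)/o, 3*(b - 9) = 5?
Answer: -115231/3 ≈ -38410.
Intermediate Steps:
b = 32/3 (b = 9 + (⅓)*5 = 9 + 5/3 = 32/3 ≈ 10.667)
j(Y) = -1 (j(Y) = -7 + 6 = -1)
m(o) = -1/o
h(W, B) = ⅓ + B*W*(4 + B*W) (h(W, B) = ((W*B + 4)*W)*B - 1/(-3) = ((B*W + 4)*W)*B - 1*(-⅓) = ((4 + B*W)*W)*B + ⅓ = (W*(4 + B*W))*B + ⅓ = B*W*(4 + B*W) + ⅓ = ⅓ + B*W*(4 + B*W))
h(9, 8)*(-7) + A = (⅓ + 8²*9² + 4*8*9)*(-7) - 104 = (⅓ + 64*81 + 288)*(-7) - 104 = (⅓ + 5184 + 288)*(-7) - 104 = (16417/3)*(-7) - 104 = -114919/3 - 104 = -115231/3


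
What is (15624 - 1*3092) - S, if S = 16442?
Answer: -3910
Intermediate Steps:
(15624 - 1*3092) - S = (15624 - 1*3092) - 1*16442 = (15624 - 3092) - 16442 = 12532 - 16442 = -3910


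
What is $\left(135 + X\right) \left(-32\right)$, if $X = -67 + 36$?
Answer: $-3328$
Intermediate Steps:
$X = -31$
$\left(135 + X\right) \left(-32\right) = \left(135 - 31\right) \left(-32\right) = 104 \left(-32\right) = -3328$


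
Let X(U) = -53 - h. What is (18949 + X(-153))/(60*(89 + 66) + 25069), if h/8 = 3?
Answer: 18872/34369 ≈ 0.54910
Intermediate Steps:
h = 24 (h = 8*3 = 24)
X(U) = -77 (X(U) = -53 - 1*24 = -53 - 24 = -77)
(18949 + X(-153))/(60*(89 + 66) + 25069) = (18949 - 77)/(60*(89 + 66) + 25069) = 18872/(60*155 + 25069) = 18872/(9300 + 25069) = 18872/34369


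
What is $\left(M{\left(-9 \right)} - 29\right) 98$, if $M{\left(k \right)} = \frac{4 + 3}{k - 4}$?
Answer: $- \frac{37632}{13} \approx -2894.8$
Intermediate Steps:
$M{\left(k \right)} = \frac{7}{-4 + k}$
$\left(M{\left(-9 \right)} - 29\right) 98 = \left(\frac{7}{-4 - 9} - 29\right) 98 = \left(\frac{7}{-13} - 29\right) 98 = \left(7 \left(- \frac{1}{13}\right) - 29\right) 98 = \left(- \frac{7}{13} - 29\right) 98 = \left(- \frac{384}{13}\right) 98 = - \frac{37632}{13}$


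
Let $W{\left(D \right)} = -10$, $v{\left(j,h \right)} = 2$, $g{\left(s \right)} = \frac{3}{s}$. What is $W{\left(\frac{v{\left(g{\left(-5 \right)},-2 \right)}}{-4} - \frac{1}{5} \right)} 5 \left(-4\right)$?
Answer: $200$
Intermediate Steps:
$W{\left(\frac{v{\left(g{\left(-5 \right)},-2 \right)}}{-4} - \frac{1}{5} \right)} 5 \left(-4\right) = - 10 \cdot 5 \left(-4\right) = \left(-10\right) \left(-20\right) = 200$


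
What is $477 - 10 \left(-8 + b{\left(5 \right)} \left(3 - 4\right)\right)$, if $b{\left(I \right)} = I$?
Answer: $607$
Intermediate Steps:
$477 - 10 \left(-8 + b{\left(5 \right)} \left(3 - 4\right)\right) = 477 - 10 \left(-8 + 5 \left(3 - 4\right)\right) = 477 - 10 \left(-8 + 5 \left(-1\right)\right) = 477 - 10 \left(-8 - 5\right) = 477 - -130 = 477 + 130 = 607$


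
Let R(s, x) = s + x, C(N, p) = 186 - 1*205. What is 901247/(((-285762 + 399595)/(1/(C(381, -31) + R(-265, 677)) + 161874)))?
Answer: 57334164454301/44736369 ≈ 1.2816e+6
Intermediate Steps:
C(N, p) = -19 (C(N, p) = 186 - 205 = -19)
901247/(((-285762 + 399595)/(1/(C(381, -31) + R(-265, 677)) + 161874))) = 901247/(((-285762 + 399595)/(1/(-19 + (-265 + 677)) + 161874))) = 901247/((113833/(1/(-19 + 412) + 161874))) = 901247/((113833/(1/393 + 161874))) = 901247/((113833/(63616483/393))) = 901247/((113833*(393/63616483))) = 901247/(44736369/63616483) = 901247*(63616483/44736369) = 57334164454301/44736369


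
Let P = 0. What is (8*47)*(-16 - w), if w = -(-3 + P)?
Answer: -7144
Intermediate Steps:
w = 3 (w = -(-3 + 0) = -1*(-3) = 3)
(8*47)*(-16 - w) = (8*47)*(-16 - 1*3) = 376*(-16 - 3) = 376*(-19) = -7144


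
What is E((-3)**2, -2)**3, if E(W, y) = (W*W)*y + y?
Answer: -4410944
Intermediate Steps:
E(W, y) = y + y*W**2 (E(W, y) = W**2*y + y = y*W**2 + y = y + y*W**2)
E((-3)**2, -2)**3 = (-2*(1 + ((-3)**2)**2))**3 = (-2*(1 + 9**2))**3 = (-2*(1 + 81))**3 = (-2*82)**3 = (-164)**3 = -4410944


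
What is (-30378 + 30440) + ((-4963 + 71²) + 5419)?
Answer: 5559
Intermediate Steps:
(-30378 + 30440) + ((-4963 + 71²) + 5419) = 62 + ((-4963 + 5041) + 5419) = 62 + (78 + 5419) = 62 + 5497 = 5559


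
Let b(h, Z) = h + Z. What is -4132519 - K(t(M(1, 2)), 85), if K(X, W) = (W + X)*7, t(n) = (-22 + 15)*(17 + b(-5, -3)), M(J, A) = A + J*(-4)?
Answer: -4132673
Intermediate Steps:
b(h, Z) = Z + h
M(J, A) = A - 4*J
t(n) = -63 (t(n) = (-22 + 15)*(17 + (-3 - 5)) = -7*(17 - 8) = -7*9 = -63)
K(X, W) = 7*W + 7*X
-4132519 - K(t(M(1, 2)), 85) = -4132519 - (7*85 + 7*(-63)) = -4132519 - (595 - 441) = -4132519 - 1*154 = -4132519 - 154 = -4132673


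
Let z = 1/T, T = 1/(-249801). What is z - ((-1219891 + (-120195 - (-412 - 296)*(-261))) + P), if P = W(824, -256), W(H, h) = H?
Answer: 1274249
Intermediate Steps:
P = 824
T = -1/249801 ≈ -4.0032e-6
z = -249801 (z = 1/(-1/249801) = -249801)
z - ((-1219891 + (-120195 - (-412 - 296)*(-261))) + P) = -249801 - ((-1219891 + (-120195 - (-412 - 296)*(-261))) + 824) = -249801 - ((-1219891 + (-120195 - (-708)*(-261))) + 824) = -249801 - ((-1219891 + (-120195 - 1*184788)) + 824) = -249801 - ((-1219891 + (-120195 - 184788)) + 824) = -249801 - ((-1219891 - 304983) + 824) = -249801 - (-1524874 + 824) = -249801 - 1*(-1524050) = -249801 + 1524050 = 1274249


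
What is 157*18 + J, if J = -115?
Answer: 2711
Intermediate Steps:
157*18 + J = 157*18 - 115 = 2826 - 115 = 2711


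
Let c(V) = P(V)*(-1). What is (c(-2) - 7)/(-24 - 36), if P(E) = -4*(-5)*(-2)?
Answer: -11/20 ≈ -0.55000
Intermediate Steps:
P(E) = -40 (P(E) = 20*(-2) = -40)
c(V) = 40 (c(V) = -40*(-1) = 40)
(c(-2) - 7)/(-24 - 36) = (40 - 7)/(-24 - 36) = 33/(-60) = -1/60*33 = -11/20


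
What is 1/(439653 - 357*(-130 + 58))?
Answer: 1/465357 ≈ 2.1489e-6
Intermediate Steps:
1/(439653 - 357*(-130 + 58)) = 1/(439653 - 357*(-72)) = 1/(439653 + 25704) = 1/465357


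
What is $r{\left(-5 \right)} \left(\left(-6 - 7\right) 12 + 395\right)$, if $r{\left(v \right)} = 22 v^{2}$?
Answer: $131450$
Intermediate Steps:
$r{\left(-5 \right)} \left(\left(-6 - 7\right) 12 + 395\right) = 22 \left(-5\right)^{2} \left(\left(-6 - 7\right) 12 + 395\right) = 22 \cdot 25 \left(\left(-13\right) 12 + 395\right) = 550 \left(-156 + 395\right) = 550 \cdot 239 = 131450$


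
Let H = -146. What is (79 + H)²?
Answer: 4489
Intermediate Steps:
(79 + H)² = (79 - 146)² = (-67)² = 4489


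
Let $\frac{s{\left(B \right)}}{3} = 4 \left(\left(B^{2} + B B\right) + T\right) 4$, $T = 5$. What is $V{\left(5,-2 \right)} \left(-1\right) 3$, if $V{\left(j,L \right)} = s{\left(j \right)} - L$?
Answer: $-7926$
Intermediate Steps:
$s{\left(B \right)} = 240 + 96 B^{2}$ ($s{\left(B \right)} = 3 \cdot 4 \left(\left(B^{2} + B B\right) + 5\right) 4 = 3 \cdot 4 \left(\left(B^{2} + B^{2}\right) + 5\right) 4 = 3 \cdot 4 \left(2 B^{2} + 5\right) 4 = 3 \cdot 4 \left(5 + 2 B^{2}\right) 4 = 3 \left(20 + 8 B^{2}\right) 4 = 3 \left(80 + 32 B^{2}\right) = 240 + 96 B^{2}$)
$V{\left(j,L \right)} = 240 - L + 96 j^{2}$ ($V{\left(j,L \right)} = \left(240 + 96 j^{2}\right) - L = 240 - L + 96 j^{2}$)
$V{\left(5,-2 \right)} \left(-1\right) 3 = \left(240 - -2 + 96 \cdot 5^{2}\right) \left(-1\right) 3 = \left(240 + 2 + 96 \cdot 25\right) \left(-1\right) 3 = \left(240 + 2 + 2400\right) \left(-1\right) 3 = 2642 \left(-1\right) 3 = \left(-2642\right) 3 = -7926$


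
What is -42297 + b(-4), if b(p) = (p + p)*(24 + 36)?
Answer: -42777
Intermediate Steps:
b(p) = 120*p (b(p) = (2*p)*60 = 120*p)
-42297 + b(-4) = -42297 + 120*(-4) = -42297 - 480 = -42777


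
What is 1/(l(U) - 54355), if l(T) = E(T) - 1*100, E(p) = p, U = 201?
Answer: -1/54254 ≈ -1.8432e-5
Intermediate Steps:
l(T) = -100 + T (l(T) = T - 1*100 = T - 100 = -100 + T)
1/(l(U) - 54355) = 1/((-100 + 201) - 54355) = 1/(101 - 54355) = 1/(-54254) = -1/54254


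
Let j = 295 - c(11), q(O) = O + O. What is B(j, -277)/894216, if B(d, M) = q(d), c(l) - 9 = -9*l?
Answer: 385/447108 ≈ 0.00086109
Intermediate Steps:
q(O) = 2*O
c(l) = 9 - 9*l
j = 385 (j = 295 - (9 - 9*11) = 295 - (9 - 99) = 295 - 1*(-90) = 295 + 90 = 385)
B(d, M) = 2*d
B(j, -277)/894216 = (2*385)/894216 = 770*(1/894216) = 385/447108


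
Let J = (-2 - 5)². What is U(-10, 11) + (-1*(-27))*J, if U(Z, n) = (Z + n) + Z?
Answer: 1314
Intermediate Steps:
J = 49 (J = (-7)² = 49)
U(Z, n) = n + 2*Z
U(-10, 11) + (-1*(-27))*J = (11 + 2*(-10)) - 1*(-27)*49 = (11 - 20) + 27*49 = -9 + 1323 = 1314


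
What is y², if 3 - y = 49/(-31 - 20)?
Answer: 40804/2601 ≈ 15.688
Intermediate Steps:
y = 202/51 (y = 3 - 49/(-31 - 20) = 3 - 49/(-51) = 3 - 49*(-1)/51 = 3 - 1*(-49/51) = 3 + 49/51 = 202/51 ≈ 3.9608)
y² = (202/51)² = 40804/2601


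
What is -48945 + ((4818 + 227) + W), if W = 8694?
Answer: -35206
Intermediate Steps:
-48945 + ((4818 + 227) + W) = -48945 + ((4818 + 227) + 8694) = -48945 + (5045 + 8694) = -48945 + 13739 = -35206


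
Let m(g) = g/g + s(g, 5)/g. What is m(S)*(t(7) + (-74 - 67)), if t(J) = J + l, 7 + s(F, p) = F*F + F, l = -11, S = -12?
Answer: 16385/12 ≈ 1365.4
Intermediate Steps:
s(F, p) = -7 + F + F**2 (s(F, p) = -7 + (F*F + F) = -7 + (F**2 + F) = -7 + (F + F**2) = -7 + F + F**2)
m(g) = 1 + (-7 + g + g**2)/g (m(g) = g/g + (-7 + g + g**2)/g = 1 + (-7 + g + g**2)/g)
t(J) = -11 + J (t(J) = J - 11 = -11 + J)
m(S)*(t(7) + (-74 - 67)) = (2 - 12 - 7/(-12))*((-11 + 7) + (-74 - 67)) = (2 - 12 - 7*(-1/12))*(-4 - 141) = (2 - 12 + 7/12)*(-145) = -113/12*(-145) = 16385/12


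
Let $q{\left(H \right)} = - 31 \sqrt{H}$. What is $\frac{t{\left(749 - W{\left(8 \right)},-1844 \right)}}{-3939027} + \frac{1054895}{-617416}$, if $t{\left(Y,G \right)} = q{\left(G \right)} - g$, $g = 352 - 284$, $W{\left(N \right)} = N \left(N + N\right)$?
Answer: $- \frac{4155217902877}{2432018294232} + \frac{62 i \sqrt{461}}{3939027} \approx -1.7085 + 0.00033795 i$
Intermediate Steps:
$W{\left(N \right)} = 2 N^{2}$ ($W{\left(N \right)} = N 2 N = 2 N^{2}$)
$g = 68$ ($g = 352 - 284 = 68$)
$t{\left(Y,G \right)} = -68 - 31 \sqrt{G}$ ($t{\left(Y,G \right)} = - 31 \sqrt{G} - 68 = -68 - 31 \sqrt{G}$)
$\frac{t{\left(749 - W{\left(8 \right)},-1844 \right)}}{-3939027} + \frac{1054895}{-617416} = \frac{-68 - 31 \sqrt{-1844}}{-3939027} + \frac{1054895}{-617416} = \left(-68 - 31 \cdot 2 i \sqrt{461}\right) \left(- \frac{1}{3939027}\right) + 1054895 \left(- \frac{1}{617416}\right) = \left(-68 - 62 i \sqrt{461}\right) \left(- \frac{1}{3939027}\right) - \frac{1054895}{617416} = \left(\frac{68}{3939027} + \frac{62 i \sqrt{461}}{3939027}\right) - \frac{1054895}{617416} = - \frac{4155217902877}{2432018294232} + \frac{62 i \sqrt{461}}{3939027}$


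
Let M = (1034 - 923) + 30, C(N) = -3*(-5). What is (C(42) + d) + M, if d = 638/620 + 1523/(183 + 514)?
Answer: 34401393/216070 ≈ 159.21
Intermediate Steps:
C(N) = 15
d = 694473/216070 (d = 638*(1/620) + 1523/697 = 319/310 + 1523*(1/697) = 319/310 + 1523/697 = 694473/216070 ≈ 3.2141)
M = 141 (M = 111 + 30 = 141)
(C(42) + d) + M = (15 + 694473/216070) + 141 = 3935523/216070 + 141 = 34401393/216070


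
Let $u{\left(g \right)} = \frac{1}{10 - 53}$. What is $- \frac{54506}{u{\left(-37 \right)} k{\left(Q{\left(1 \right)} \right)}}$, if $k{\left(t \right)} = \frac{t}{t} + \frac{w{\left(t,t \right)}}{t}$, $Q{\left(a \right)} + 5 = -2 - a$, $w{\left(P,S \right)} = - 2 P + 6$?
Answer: $- \frac{9375032}{7} \approx -1.3393 \cdot 10^{6}$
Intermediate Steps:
$u{\left(g \right)} = - \frac{1}{43}$ ($u{\left(g \right)} = \frac{1}{-43} = - \frac{1}{43}$)
$w{\left(P,S \right)} = 6 - 2 P$
$Q{\left(a \right)} = -7 - a$ ($Q{\left(a \right)} = -5 - \left(2 + a\right) = -7 - a$)
$k{\left(t \right)} = 1 + \frac{6 - 2 t}{t}$ ($k{\left(t \right)} = \frac{t}{t} + \frac{6 - 2 t}{t} = 1 + \frac{6 - 2 t}{t}$)
$- \frac{54506}{u{\left(-37 \right)} k{\left(Q{\left(1 \right)} \right)}} = - \frac{54506}{\left(- \frac{1}{43}\right) \frac{6 - \left(-7 - 1\right)}{-7 - 1}} = - \frac{54506}{\left(- \frac{1}{43}\right) \frac{6 - -8}{-8}} = - \frac{54506}{\left(- \frac{1}{43}\right) \left(- \frac{6 + 8}{8}\right)} = - \frac{54506}{\left(- \frac{1}{43}\right) \left(\left(- \frac{1}{8}\right) 14\right)} = - \frac{54506}{\left(- \frac{1}{43}\right) \left(- \frac{7}{4}\right)} = - \frac{54506}{\frac{7}{172}} = \left(-54506\right) \frac{172}{7} = - \frac{9375032}{7}$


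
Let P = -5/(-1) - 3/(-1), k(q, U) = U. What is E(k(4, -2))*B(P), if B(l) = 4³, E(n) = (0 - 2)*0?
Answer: 0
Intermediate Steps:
P = 8 (P = -5*(-1) - 3*(-1) = 5 + 3 = 8)
E(n) = 0 (E(n) = -2*0 = 0)
B(l) = 64
E(k(4, -2))*B(P) = 0*64 = 0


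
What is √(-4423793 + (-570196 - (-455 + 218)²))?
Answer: I*√5050158 ≈ 2247.3*I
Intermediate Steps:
√(-4423793 + (-570196 - (-455 + 218)²)) = √(-4423793 + (-570196 - 1*(-237)²)) = √(-4423793 + (-570196 - 1*56169)) = √(-4423793 + (-570196 - 56169)) = √(-4423793 - 626365) = √(-5050158) = I*√5050158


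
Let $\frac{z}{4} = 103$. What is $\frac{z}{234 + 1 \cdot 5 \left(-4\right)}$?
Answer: $\frac{206}{107} \approx 1.9252$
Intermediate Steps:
$z = 412$ ($z = 4 \cdot 103 = 412$)
$\frac{z}{234 + 1 \cdot 5 \left(-4\right)} = \frac{412}{234 + 1 \cdot 5 \left(-4\right)} = \frac{412}{234 + 5 \left(-4\right)} = \frac{412}{234 - 20} = \frac{412}{214} = 412 \cdot \frac{1}{214} = \frac{206}{107}$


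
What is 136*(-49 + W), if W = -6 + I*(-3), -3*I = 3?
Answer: -7072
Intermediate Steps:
I = -1 (I = -⅓*3 = -1)
W = -3 (W = -6 - 1*(-3) = -6 + 3 = -3)
136*(-49 + W) = 136*(-49 - 3) = 136*(-52) = -7072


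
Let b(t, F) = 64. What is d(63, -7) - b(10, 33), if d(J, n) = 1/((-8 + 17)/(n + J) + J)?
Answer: -226312/3537 ≈ -63.984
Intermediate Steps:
d(J, n) = 1/(J + 9/(J + n)) (d(J, n) = 1/(9/(J + n) + J) = 1/(J + 9/(J + n)))
d(63, -7) - b(10, 33) = (63 - 7)/(9 + 63**2 + 63*(-7)) - 1*64 = 56/(9 + 3969 - 441) - 64 = 56/3537 - 64 = -226312/3537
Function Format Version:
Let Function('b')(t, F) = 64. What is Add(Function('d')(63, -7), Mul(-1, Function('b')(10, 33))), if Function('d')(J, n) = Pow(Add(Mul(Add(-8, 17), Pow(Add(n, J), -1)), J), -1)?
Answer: Rational(-226312, 3537) ≈ -63.984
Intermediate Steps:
Function('d')(J, n) = Pow(Add(J, Mul(9, Pow(Add(J, n), -1))), -1) (Function('d')(J, n) = Pow(Add(Mul(9, Pow(Add(J, n), -1)), J), -1) = Pow(Add(J, Mul(9, Pow(Add(J, n), -1))), -1))
Add(Function('d')(63, -7), Mul(-1, Function('b')(10, 33))) = Add(Mul(Pow(Add(9, Pow(63, 2), Mul(63, -7)), -1), Add(63, -7)), Mul(-1, 64)) = Add(Mul(Pow(Add(9, 3969, -441), -1), 56), -64) = Add(Mul(Pow(3537, -1), 56), -64) = Add(Mul(Rational(1, 3537), 56), -64) = Add(Rational(56, 3537), -64) = Rational(-226312, 3537)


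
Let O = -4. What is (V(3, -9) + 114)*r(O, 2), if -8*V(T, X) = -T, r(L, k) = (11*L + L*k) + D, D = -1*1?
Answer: -48495/8 ≈ -6061.9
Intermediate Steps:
D = -1
r(L, k) = -1 + 11*L + L*k (r(L, k) = (11*L + L*k) - 1 = -1 + 11*L + L*k)
V(T, X) = T/8 (V(T, X) = -(-1)*T/8 = T/8)
(V(3, -9) + 114)*r(O, 2) = ((1/8)*3 + 114)*(-1 + 11*(-4) - 4*2) = (3/8 + 114)*(-1 - 44 - 8) = (915/8)*(-53) = -48495/8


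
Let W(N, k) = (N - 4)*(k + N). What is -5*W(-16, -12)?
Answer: -2800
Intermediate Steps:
W(N, k) = (-4 + N)*(N + k)
-5*W(-16, -12) = -5*((-16)² - 4*(-16) - 4*(-12) - 16*(-12)) = -5*(256 + 64 + 48 + 192) = -5*560 = -2800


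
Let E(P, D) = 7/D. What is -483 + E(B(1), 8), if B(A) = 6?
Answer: -3857/8 ≈ -482.13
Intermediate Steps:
-483 + E(B(1), 8) = -483 + 7/8 = -3857/8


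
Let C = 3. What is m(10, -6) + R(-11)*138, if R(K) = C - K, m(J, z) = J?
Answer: 1942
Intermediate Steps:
R(K) = 3 - K
m(10, -6) + R(-11)*138 = 10 + (3 - 1*(-11))*138 = 10 + (3 + 11)*138 = 10 + 14*138 = 10 + 1932 = 1942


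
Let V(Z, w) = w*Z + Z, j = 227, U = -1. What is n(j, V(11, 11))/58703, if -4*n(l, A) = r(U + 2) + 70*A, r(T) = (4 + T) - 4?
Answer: -9241/234812 ≈ -0.039355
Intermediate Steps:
r(T) = T
V(Z, w) = Z + Z*w (V(Z, w) = Z*w + Z = Z + Z*w)
n(l, A) = -¼ - 35*A/2 (n(l, A) = -((-1 + 2) + 70*A)/4 = -(1 + 70*A)/4 = -¼ - 35*A/2)
n(j, V(11, 11))/58703 = (-¼ - 385*(1 + 11)/2)/58703 = (-¼ - 385*12/2)*(1/58703) = (-¼ - 35/2*132)*(1/58703) = (-¼ - 2310)*(1/58703) = -9241/4*1/58703 = -9241/234812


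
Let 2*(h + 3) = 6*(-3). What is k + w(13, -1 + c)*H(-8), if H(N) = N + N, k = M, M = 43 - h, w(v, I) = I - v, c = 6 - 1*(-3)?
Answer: 135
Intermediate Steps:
c = 9 (c = 6 + 3 = 9)
h = -12 (h = -3 + (6*(-3))/2 = -3 + (1/2)*(-18) = -3 - 9 = -12)
M = 55 (M = 43 - 1*(-12) = 43 + 12 = 55)
k = 55
H(N) = 2*N
k + w(13, -1 + c)*H(-8) = 55 + ((-1 + 9) - 1*13)*(2*(-8)) = 55 + (8 - 13)*(-16) = 55 - 5*(-16) = 55 + 80 = 135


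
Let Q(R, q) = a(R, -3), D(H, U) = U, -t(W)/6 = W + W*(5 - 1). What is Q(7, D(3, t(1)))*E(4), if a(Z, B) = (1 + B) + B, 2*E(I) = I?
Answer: -10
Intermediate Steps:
t(W) = -30*W (t(W) = -6*(W + W*(5 - 1)) = -6*(W + W*4) = -6*(W + 4*W) = -30*W)
E(I) = I/2
a(Z, B) = 1 + 2*B
Q(R, q) = -5 (Q(R, q) = 1 + 2*(-3) = 1 - 6 = -5)
Q(7, D(3, t(1)))*E(4) = -5*4/2 = -5*2 = -10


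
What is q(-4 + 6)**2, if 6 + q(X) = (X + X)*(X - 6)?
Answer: 484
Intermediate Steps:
q(X) = -6 + 2*X*(-6 + X) (q(X) = -6 + (X + X)*(X - 6) = -6 + (2*X)*(-6 + X) = -6 + 2*X*(-6 + X))
q(-4 + 6)**2 = (-6 - 12*(-4 + 6) + 2*(-4 + 6)**2)**2 = (-6 - 12*2 + 2*2**2)**2 = (-6 - 24 + 2*4)**2 = (-6 - 24 + 8)**2 = (-22)**2 = 484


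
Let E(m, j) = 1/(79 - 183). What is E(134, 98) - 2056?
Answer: -213825/104 ≈ -2056.0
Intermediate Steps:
E(m, j) = -1/104 (E(m, j) = 1/(-104) = -1/104)
E(134, 98) - 2056 = -1/104 - 2056 = -213825/104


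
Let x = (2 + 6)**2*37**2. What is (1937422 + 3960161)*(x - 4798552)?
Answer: -27783136067688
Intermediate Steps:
x = 87616 (x = 8**2*1369 = 64*1369 = 87616)
(1937422 + 3960161)*(x - 4798552) = (1937422 + 3960161)*(87616 - 4798552) = 5897583*(-4710936) = -27783136067688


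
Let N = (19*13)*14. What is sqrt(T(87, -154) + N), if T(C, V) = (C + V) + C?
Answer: sqrt(3478) ≈ 58.975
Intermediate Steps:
N = 3458 (N = 247*14 = 3458)
T(C, V) = V + 2*C
sqrt(T(87, -154) + N) = sqrt((-154 + 2*87) + 3458) = sqrt((-154 + 174) + 3458) = sqrt(20 + 3458) = sqrt(3478)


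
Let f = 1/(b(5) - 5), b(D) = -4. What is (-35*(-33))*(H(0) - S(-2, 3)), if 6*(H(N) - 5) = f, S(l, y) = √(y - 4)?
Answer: 103565/18 - 1155*I ≈ 5753.6 - 1155.0*I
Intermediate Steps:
S(l, y) = √(-4 + y)
f = -⅑ (f = 1/(-4 - 5) = 1/(-9) = -⅑ ≈ -0.11111)
H(N) = 269/54 (H(N) = 5 + (⅙)*(-⅑) = 5 - 1/54 = 269/54)
(-35*(-33))*(H(0) - S(-2, 3)) = (-35*(-33))*(269/54 - √(-4 + 3)) = 1155*(269/54 - √(-1)) = 1155*(269/54 - I) = 103565/18 - 1155*I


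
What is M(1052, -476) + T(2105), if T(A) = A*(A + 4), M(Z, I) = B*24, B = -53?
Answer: 4438173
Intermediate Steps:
M(Z, I) = -1272 (M(Z, I) = -53*24 = -1272)
T(A) = A*(4 + A)
M(1052, -476) + T(2105) = -1272 + 2105*(4 + 2105) = -1272 + 2105*2109 = -1272 + 4439445 = 4438173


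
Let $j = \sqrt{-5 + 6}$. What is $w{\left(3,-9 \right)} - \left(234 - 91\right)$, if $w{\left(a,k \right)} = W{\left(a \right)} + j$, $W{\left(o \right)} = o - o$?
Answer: $-142$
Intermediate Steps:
$j = 1$ ($j = \sqrt{1} = 1$)
$W{\left(o \right)} = 0$
$w{\left(a,k \right)} = 1$ ($w{\left(a,k \right)} = 0 + 1 = 1$)
$w{\left(3,-9 \right)} - \left(234 - 91\right) = 1 - \left(234 - 91\right) = 1 - 143 = -142$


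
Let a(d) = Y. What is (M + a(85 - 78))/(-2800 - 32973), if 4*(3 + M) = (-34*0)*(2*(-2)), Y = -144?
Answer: 147/35773 ≈ 0.0041092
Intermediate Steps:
a(d) = -144
M = -3 (M = -3 + ((-34*0)*(2*(-2)))/4 = -3 + (0*(-4))/4 = -3 + (¼)*0 = -3 + 0 = -3)
(M + a(85 - 78))/(-2800 - 32973) = (-3 - 144)/(-2800 - 32973) = -147/(-35773) = -147*(-1/35773) = 147/35773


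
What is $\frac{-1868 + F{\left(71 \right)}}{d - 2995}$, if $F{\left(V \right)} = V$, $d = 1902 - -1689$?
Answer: $- \frac{1797}{596} \approx -3.0151$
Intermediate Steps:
$d = 3591$ ($d = 1902 + 1689 = 3591$)
$\frac{-1868 + F{\left(71 \right)}}{d - 2995} = \frac{-1868 + 71}{3591 - 2995} = - \frac{1797}{596}$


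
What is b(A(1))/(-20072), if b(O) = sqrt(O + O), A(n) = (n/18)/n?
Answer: -1/60216 ≈ -1.6607e-5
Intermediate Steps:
A(n) = 1/18 (A(n) = (n*(1/18))/n = (n/18)/n = 1/18)
b(O) = sqrt(2)*sqrt(O) (b(O) = sqrt(2*O) = sqrt(2)*sqrt(O))
b(A(1))/(-20072) = (sqrt(2)*sqrt(1/18))/(-20072) = (sqrt(2)*(sqrt(2)/6))*(-1/20072) = (1/3)*(-1/20072) = -1/60216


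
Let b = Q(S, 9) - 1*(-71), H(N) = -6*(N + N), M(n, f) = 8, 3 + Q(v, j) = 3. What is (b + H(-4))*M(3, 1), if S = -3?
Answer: 952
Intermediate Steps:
Q(v, j) = 0 (Q(v, j) = -3 + 3 = 0)
H(N) = -12*N
b = 71 (b = 0 - 1*(-71) = 0 + 71 = 71)
(b + H(-4))*M(3, 1) = (71 - 12*(-4))*8 = (71 + 48)*8 = 119*8 = 952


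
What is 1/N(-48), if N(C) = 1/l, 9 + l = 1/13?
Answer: -116/13 ≈ -8.9231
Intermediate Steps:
l = -116/13 (l = -9 + 1/13 = -116/13 ≈ -8.9231)
N(C) = -13/116 (N(C) = 1/(-116/13) = -13/116)
1/N(-48) = 1/(-13/116) = -116/13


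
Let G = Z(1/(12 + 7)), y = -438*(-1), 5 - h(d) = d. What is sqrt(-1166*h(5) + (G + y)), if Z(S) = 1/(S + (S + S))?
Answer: sqrt(3999)/3 ≈ 21.079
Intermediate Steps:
h(d) = 5 - d
y = 438
Z(S) = 1/(3*S) (Z(S) = 1/(S + 2*S) = 1/(3*S))
G = 19/3 (G = 1/(3*(1/(12 + 7))) = 1/(3*(1/19)) = (1/3)*19 = 19/3 ≈ 6.3333)
sqrt(-1166*h(5) + (G + y)) = sqrt(-1166*(5 - 1*5) + (19/3 + 438)) = sqrt(-1166*(5 - 5) + 1333/3) = sqrt(-1166*0 + 1333/3) = sqrt(0 + 1333/3) = sqrt(1333/3) = sqrt(3999)/3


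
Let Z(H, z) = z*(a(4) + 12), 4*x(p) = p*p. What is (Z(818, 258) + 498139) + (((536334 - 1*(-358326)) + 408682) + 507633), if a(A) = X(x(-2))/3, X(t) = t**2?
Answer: 2312296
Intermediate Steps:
x(p) = p**2/4 (x(p) = (p*p)/4 = p**2/4)
a(A) = 1/3 (a(A) = ((1/4)*(-2)**2)**2/3 = ((1/4)*4)**2*(1/3) = 1**2*(1/3) = 1*(1/3) = 1/3)
Z(H, z) = 37*z/3 (Z(H, z) = z*(1/3 + 12) = z*(37/3) = 37*z/3)
(Z(818, 258) + 498139) + (((536334 - 1*(-358326)) + 408682) + 507633) = ((37/3)*258 + 498139) + (((536334 - 1*(-358326)) + 408682) + 507633) = (3182 + 498139) + (((536334 + 358326) + 408682) + 507633) = 501321 + ((894660 + 408682) + 507633) = 501321 + (1303342 + 507633) = 501321 + 1810975 = 2312296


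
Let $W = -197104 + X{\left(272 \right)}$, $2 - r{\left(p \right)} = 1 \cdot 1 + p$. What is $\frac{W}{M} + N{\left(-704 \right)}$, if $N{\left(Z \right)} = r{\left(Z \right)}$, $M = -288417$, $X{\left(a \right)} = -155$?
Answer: $\frac{67843748}{96139} \approx 705.68$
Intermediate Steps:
$r{\left(p \right)} = 1 - p$ ($r{\left(p \right)} = 2 - \left(1 \cdot 1 + p\right) = 2 - \left(1 + p\right) = 1 - p$)
$N{\left(Z \right)} = 1 - Z$
$W = -197259$ ($W = -197104 - 155 = -197259$)
$\frac{W}{M} + N{\left(-704 \right)} = - \frac{197259}{-288417} + \left(1 - -704\right) = \left(-197259\right) \left(- \frac{1}{288417}\right) + \left(1 + 704\right) = \frac{65753}{96139} + 705 = \frac{67843748}{96139}$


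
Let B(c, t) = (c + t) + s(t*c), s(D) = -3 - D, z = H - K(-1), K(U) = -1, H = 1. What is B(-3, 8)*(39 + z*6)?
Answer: 1326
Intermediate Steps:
z = 2 (z = 1 - 1*(-1) = 1 + 1 = 2)
B(c, t) = -3 + c + t - c*t (B(c, t) = (c + t) + (-3 - t*c) = (c + t) + (-3 - c*t) = -3 + c + t - c*t)
B(-3, 8)*(39 + z*6) = (-3 - 3 + 8 - 1*(-3)*8)*(39 + 2*6) = (-3 - 3 + 8 + 24)*(39 + 12) = 26*51 = 1326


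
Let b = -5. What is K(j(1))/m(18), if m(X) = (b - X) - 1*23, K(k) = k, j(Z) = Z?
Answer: -1/46 ≈ -0.021739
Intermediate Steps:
m(X) = -28 - X (m(X) = (-5 - X) - 1*23 = (-5 - X) - 23 = -28 - X)
K(j(1))/m(18) = 1/(-28 - 1*18) = 1/(-28 - 18) = 1/(-46) = 1*(-1/46) = -1/46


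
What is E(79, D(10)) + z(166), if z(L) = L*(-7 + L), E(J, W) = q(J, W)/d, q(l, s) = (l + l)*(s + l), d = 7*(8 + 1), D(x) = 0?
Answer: 1675304/63 ≈ 26592.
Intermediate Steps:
d = 63 (d = 7*9 = 63)
q(l, s) = 2*l*(l + s) (q(l, s) = (2*l)*(l + s) = 2*l*(l + s))
E(J, W) = 2*J*(J + W)/63 (E(J, W) = (2*J*(J + W))/63 = (2*J*(J + W))*(1/63) = 2*J*(J + W)/63)
E(79, D(10)) + z(166) = (2/63)*79*(79 + 0) + 166*(-7 + 166) = (2/63)*79*79 + 166*159 = 12482/63 + 26394 = 1675304/63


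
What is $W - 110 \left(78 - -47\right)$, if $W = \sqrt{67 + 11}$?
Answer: $-13750 + \sqrt{78} \approx -13741.0$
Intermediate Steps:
$W = \sqrt{78} \approx 8.8318$
$W - 110 \left(78 - -47\right) = \sqrt{78} - 110 \left(78 - -47\right) = \sqrt{78} - 110 \left(78 + 47\right) = \sqrt{78} - 13750 = -13750 + \sqrt{78}$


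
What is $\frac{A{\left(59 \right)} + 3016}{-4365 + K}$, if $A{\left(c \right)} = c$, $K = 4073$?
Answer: $- \frac{3075}{292} \approx -10.531$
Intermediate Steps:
$\frac{A{\left(59 \right)} + 3016}{-4365 + K} = \frac{59 + 3016}{-4365 + 4073} = \frac{3075}{-292} = 3075 \left(- \frac{1}{292}\right) = - \frac{3075}{292}$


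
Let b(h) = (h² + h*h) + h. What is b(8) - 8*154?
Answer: -1096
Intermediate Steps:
b(h) = h + 2*h² (b(h) = (h² + h²) + h = 2*h² + h = h + 2*h²)
b(8) - 8*154 = 8*(1 + 2*8) - 8*154 = 8*(1 + 16) - 1232 = 8*17 - 1232 = 136 - 1232 = -1096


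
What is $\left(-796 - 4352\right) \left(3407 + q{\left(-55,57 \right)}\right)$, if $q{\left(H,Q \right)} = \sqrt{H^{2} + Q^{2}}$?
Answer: $-17539236 - 5148 \sqrt{6274} \approx -1.7947 \cdot 10^{7}$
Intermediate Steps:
$\left(-796 - 4352\right) \left(3407 + q{\left(-55,57 \right)}\right) = \left(-796 - 4352\right) \left(3407 + \sqrt{\left(-55\right)^{2} + 57^{2}}\right) = - 5148 \left(3407 + \sqrt{3025 + 3249}\right) = - 5148 \left(3407 + \sqrt{6274}\right) = -17539236 - 5148 \sqrt{6274}$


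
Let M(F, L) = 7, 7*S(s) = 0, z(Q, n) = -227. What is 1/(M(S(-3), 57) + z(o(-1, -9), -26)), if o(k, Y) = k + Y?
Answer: -1/220 ≈ -0.0045455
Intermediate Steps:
o(k, Y) = Y + k
S(s) = 0 (S(s) = (⅐)*0 = 0)
1/(M(S(-3), 57) + z(o(-1, -9), -26)) = 1/(7 - 227) = 1/(-220) = -1/220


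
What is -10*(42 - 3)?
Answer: -390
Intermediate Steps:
-10*(42 - 3) = -10*39 = -390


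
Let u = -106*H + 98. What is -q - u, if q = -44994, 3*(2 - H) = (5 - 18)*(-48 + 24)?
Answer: 34084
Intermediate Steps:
H = -102 (H = 2 - (5 - 18)*(-48 + 24)/3 = 2 - (-13)*(-24)/3 = 2 - ⅓*312 = 2 - 104 = -102)
u = 10910 (u = -106*(-102) + 98 = 10812 + 98 = 10910)
-q - u = -1*(-44994) - 1*10910 = 44994 - 10910 = 34084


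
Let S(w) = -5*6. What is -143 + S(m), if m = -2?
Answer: -173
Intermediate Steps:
S(w) = -30
-143 + S(m) = -143 - 30 = -173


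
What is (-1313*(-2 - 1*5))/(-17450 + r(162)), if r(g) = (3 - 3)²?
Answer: -9191/17450 ≈ -0.52670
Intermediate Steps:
r(g) = 0 (r(g) = 0² = 0)
(-1313*(-2 - 1*5))/(-17450 + r(162)) = (-1313*(-2 - 1*5))/(-17450 + 0) = -1313*(-2 - 5)/(-17450) = -1313*(-7)*(-1/17450) = 9191*(-1/17450) = -9191/17450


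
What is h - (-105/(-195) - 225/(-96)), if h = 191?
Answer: 78257/416 ≈ 188.12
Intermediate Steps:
h - (-105/(-195) - 225/(-96)) = 191 - (-105/(-195) - 225/(-96)) = 191 - (-105*(-1/195) - 225*(-1/96)) = 191 - (7/13 + 75/32) = 191 - 1*1199/416 = 191 - 1199/416 = 78257/416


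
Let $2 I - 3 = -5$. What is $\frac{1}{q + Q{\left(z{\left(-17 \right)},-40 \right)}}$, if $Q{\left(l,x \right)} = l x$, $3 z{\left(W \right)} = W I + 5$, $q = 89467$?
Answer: $\frac{3}{267521} \approx 1.1214 \cdot 10^{-5}$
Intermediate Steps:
$I = -1$ ($I = \frac{3}{2} + \frac{1}{2} \left(-5\right) = \frac{3}{2} - \frac{5}{2} = -1$)
$z{\left(W \right)} = \frac{5}{3} - \frac{W}{3}$ ($z{\left(W \right)} = \frac{W \left(-1\right) + 5}{3} = \frac{- W + 5}{3} = \frac{5 - W}{3} = \frac{5}{3} - \frac{W}{3}$)
$\frac{1}{q + Q{\left(z{\left(-17 \right)},-40 \right)}} = \frac{1}{89467 + \left(\frac{5}{3} - - \frac{17}{3}\right) \left(-40\right)} = \frac{1}{89467 + \left(\frac{5}{3} + \frac{17}{3}\right) \left(-40\right)} = \frac{1}{89467 + \frac{22}{3} \left(-40\right)} = \frac{1}{89467 - \frac{880}{3}} = \frac{1}{\frac{267521}{3}} = \frac{3}{267521}$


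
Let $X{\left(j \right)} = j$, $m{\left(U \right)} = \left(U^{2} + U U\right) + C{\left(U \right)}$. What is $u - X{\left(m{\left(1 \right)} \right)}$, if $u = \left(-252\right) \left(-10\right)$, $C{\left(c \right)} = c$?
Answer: $2517$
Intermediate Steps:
$m{\left(U \right)} = U + 2 U^{2}$ ($m{\left(U \right)} = \left(U^{2} + U U\right) + U = \left(U^{2} + U^{2}\right) + U = 2 U^{2} + U = U + 2 U^{2}$)
$u = 2520$
$u - X{\left(m{\left(1 \right)} \right)} = 2520 - 1 \left(1 + 2 \cdot 1\right) = 2520 - 1 \left(1 + 2\right) = 2520 - 1 \cdot 3 = 2520 - 3 = 2517$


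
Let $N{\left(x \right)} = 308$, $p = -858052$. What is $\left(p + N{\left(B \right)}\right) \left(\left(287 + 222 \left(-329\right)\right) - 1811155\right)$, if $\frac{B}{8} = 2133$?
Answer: $1615909068064$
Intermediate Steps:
$B = 17064$ ($B = 8 \cdot 2133 = 17064$)
$\left(p + N{\left(B \right)}\right) \left(\left(287 + 222 \left(-329\right)\right) - 1811155\right) = \left(-858052 + 308\right) \left(\left(287 + 222 \left(-329\right)\right) - 1811155\right) = - 857744 \left(\left(287 - 73038\right) - 1811155\right) = - 857744 \left(-72751 - 1811155\right) = \left(-857744\right) \left(-1883906\right) = 1615909068064$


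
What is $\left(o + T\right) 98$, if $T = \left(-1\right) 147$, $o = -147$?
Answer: $-28812$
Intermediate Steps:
$T = -147$
$\left(o + T\right) 98 = \left(-147 - 147\right) 98 = \left(-294\right) 98 = -28812$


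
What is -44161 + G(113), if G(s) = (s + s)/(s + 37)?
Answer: -3311962/75 ≈ -44160.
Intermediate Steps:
G(s) = 2*s/(37 + s) (G(s) = (2*s)/(37 + s) = 2*s/(37 + s))
-44161 + G(113) = -44161 + 2*113/(37 + 113) = -44161 + 2*113/150 = -44161 + 2*113*(1/150) = -44161 + 113/75 = -3311962/75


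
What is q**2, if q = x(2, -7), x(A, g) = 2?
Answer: 4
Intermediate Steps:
q = 2
q**2 = 2**2 = 4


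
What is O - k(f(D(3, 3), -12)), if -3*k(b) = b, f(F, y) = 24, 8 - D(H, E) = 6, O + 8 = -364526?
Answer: -364526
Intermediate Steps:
O = -364534 (O = -8 - 364526 = -364534)
D(H, E) = 2 (D(H, E) = 8 - 1*6 = 8 - 6 = 2)
k(b) = -b/3
O - k(f(D(3, 3), -12)) = -364534 - (-1)*24/3 = -364534 - 1*(-8) = -364534 + 8 = -364526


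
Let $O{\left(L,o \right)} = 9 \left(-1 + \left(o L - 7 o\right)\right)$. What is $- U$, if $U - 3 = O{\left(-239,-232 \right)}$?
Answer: $-513642$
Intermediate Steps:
$O{\left(L,o \right)} = -9 - 63 o + 9 L o$ ($O{\left(L,o \right)} = 9 \left(-1 + \left(L o - 7 o\right)\right) = 9 \left(-1 + \left(- 7 o + L o\right)\right) = 9 \left(-1 - 7 o + L o\right) = -9 - 63 o + 9 L o$)
$U = 513642$ ($U = 3 - \left(-14607 - 499032\right) = 3 + \left(-9 + 14616 + 499032\right) = 3 + 513639 = 513642$)
$- U = \left(-1\right) 513642 = -513642$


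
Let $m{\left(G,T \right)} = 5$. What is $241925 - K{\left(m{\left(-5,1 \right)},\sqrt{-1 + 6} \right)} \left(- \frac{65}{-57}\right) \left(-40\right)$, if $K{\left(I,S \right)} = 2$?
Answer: $\frac{13794925}{57} \approx 2.4202 \cdot 10^{5}$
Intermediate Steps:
$241925 - K{\left(m{\left(-5,1 \right)},\sqrt{-1 + 6} \right)} \left(- \frac{65}{-57}\right) \left(-40\right) = 241925 - 2 \left(- \frac{65}{-57}\right) \left(-40\right) = 241925 - 2 \left(\left(-65\right) \left(- \frac{1}{57}\right)\right) \left(-40\right) = 241925 - 2 \cdot \frac{65}{57} \left(-40\right) = 241925 - \frac{130}{57} \left(-40\right) = 241925 - - \frac{5200}{57} = 241925 + \frac{5200}{57} = \frac{13794925}{57}$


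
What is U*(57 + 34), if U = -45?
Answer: -4095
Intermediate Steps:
U*(57 + 34) = -45*(57 + 34) = -45*91 = -4095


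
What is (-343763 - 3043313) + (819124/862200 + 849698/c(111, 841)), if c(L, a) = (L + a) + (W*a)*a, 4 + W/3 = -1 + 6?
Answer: -309963707796678841/91513692450 ≈ -3.3871e+6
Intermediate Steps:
W = 3 (W = -12 + 3*(-1 + 6) = -12 + 3*5 = -12 + 15 = 3)
c(L, a) = L + a + 3*a² (c(L, a) = (L + a) + (3*a)*a = (L + a) + 3*a² = L + a + 3*a²)
(-343763 - 3043313) + (819124/862200 + 849698/c(111, 841)) = (-343763 - 3043313) + (819124/862200 + 849698/(111 + 841 + 3*841²)) = -3387076 + (819124*(1/862200) + 849698/(111 + 841 + 3*707281)) = -3387076 + (204781/215550 + 849698/(111 + 841 + 2121843)) = -3387076 + (204781/215550 + 849698/2122795) = -3387076 + 123572097359/91513692450 = -309963707796678841/91513692450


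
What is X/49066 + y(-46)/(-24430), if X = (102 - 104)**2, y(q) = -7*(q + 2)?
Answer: -536236/42810085 ≈ -0.012526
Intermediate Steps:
y(q) = -14 - 7*q (y(q) = -7*(2 + q) = -14 - 7*q)
X = 4 (X = (-2)**2 = 4)
X/49066 + y(-46)/(-24430) = 4/49066 + (-14 - 7*(-46))/(-24430) = 4*(1/49066) + (-14 + 322)*(-1/24430) = 2/24533 + 308*(-1/24430) = 2/24533 - 22/1745 = -536236/42810085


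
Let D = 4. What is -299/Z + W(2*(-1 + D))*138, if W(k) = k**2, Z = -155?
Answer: 770339/155 ≈ 4969.9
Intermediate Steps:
-299/Z + W(2*(-1 + D))*138 = -299/(-155) + (2*(-1 + 4))**2*138 = -299*(-1/155) + (2*3)**2*138 = 299/155 + 6**2*138 = 299/155 + 36*138 = 299/155 + 4968 = 770339/155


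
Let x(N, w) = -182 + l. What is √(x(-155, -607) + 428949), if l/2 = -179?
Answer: 9*√5289 ≈ 654.53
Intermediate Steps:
l = -358 (l = 2*(-179) = -358)
x(N, w) = -540 (x(N, w) = -182 - 358 = -540)
√(x(-155, -607) + 428949) = √(-540 + 428949) = √428409 = 9*√5289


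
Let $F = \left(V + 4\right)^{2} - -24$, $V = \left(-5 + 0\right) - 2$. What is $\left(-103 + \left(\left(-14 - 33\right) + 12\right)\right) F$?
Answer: $-4554$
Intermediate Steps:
$V = -7$ ($V = -5 - 2 = -7$)
$F = 33$ ($F = \left(-7 + 4\right)^{2} - -24 = \left(-3\right)^{2} + 24 = 9 + 24 = 33$)
$\left(-103 + \left(\left(-14 - 33\right) + 12\right)\right) F = \left(-103 + \left(\left(-14 - 33\right) + 12\right)\right) 33 = \left(-103 + \left(-47 + 12\right)\right) 33 = \left(-103 - 35\right) 33 = \left(-138\right) 33 = -4554$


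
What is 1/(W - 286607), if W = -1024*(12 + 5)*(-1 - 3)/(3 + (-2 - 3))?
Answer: -1/321423 ≈ -3.1112e-6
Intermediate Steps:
W = -34816 (W = -17408*(-4/(3 - 5)) = -17408*(-4/(-2)) = -17408*(-4*(-1/2)) = -17408*2 = -1024*34 = -34816)
1/(W - 286607) = 1/(-34816 - 286607) = 1/(-321423) = -1/321423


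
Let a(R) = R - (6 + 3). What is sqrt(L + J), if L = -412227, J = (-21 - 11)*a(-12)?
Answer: I*sqrt(411555) ≈ 641.53*I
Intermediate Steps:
a(R) = -9 + R (a(R) = R - 1*9 = R - 9 = -9 + R)
J = 672 (J = (-21 - 11)*(-9 - 12) = -32*(-21) = 672)
sqrt(L + J) = sqrt(-412227 + 672) = sqrt(-411555) = I*sqrt(411555)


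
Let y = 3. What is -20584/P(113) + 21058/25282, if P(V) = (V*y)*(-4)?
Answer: 68619917/4285299 ≈ 16.013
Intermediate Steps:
P(V) = -12*V (P(V) = (V*3)*(-4) = (3*V)*(-4) = -12*V)
-20584/P(113) + 21058/25282 = -20584/((-12*113)) + 21058/25282 = -20584/(-1356) + 21058*(1/25282) = -20584*(-1/1356) + 10529/12641 = 5146/339 + 10529/12641 = 68619917/4285299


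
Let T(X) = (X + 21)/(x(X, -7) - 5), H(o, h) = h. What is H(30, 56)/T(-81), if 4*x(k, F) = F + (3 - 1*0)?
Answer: 28/5 ≈ 5.6000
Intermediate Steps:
x(k, F) = ¾ + F/4 (x(k, F) = (F + (3 - 1*0))/4 = (F + (3 + 0))/4 = (F + 3)/4 = (3 + F)/4 = ¾ + F/4)
T(X) = -7/2 - X/6 (T(X) = (X + 21)/((¾ + (¼)*(-7)) - 5) = (21 + X)/((¾ - 7/4) - 5) = (21 + X)/(-1 - 5) = (21 + X)/(-6) = (21 + X)*(-⅙) = -7/2 - X/6)
H(30, 56)/T(-81) = 56/(-7/2 - ⅙*(-81)) = 56/(-7/2 + 27/2) = 56/10 = 56*(⅒) = 28/5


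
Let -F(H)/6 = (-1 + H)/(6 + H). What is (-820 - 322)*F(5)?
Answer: 27408/11 ≈ 2491.6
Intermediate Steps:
F(H) = -6*(-1 + H)/(6 + H)
(-820 - 322)*F(5) = (-820 - 322)*(6*(1 - 1*5)/(6 + 5)) = -6852*(1 - 5)/11 = -6852*(-4)/11 = -1142*(-24/11) = 27408/11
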